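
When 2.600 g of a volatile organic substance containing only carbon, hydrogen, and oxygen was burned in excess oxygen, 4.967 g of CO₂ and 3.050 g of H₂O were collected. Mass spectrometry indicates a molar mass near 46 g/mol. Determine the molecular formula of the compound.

mol C = 4.967 g CO₂ ÷ 44.009 g/mol = 0.11286 mol
mol H = 2 × 3.050 g H₂O ÷ 18.015 g/mol = 0.33861 mol
mass O = 2.600 − (1.3556 + 0.34132) = 0.90308 g → mol O = 0.90308 ÷ 15.999 = 0.056446 mol
Divide by the smallest (0.056446 mol): C 1.999, H 5.999, O 1.000
Empirical formula: C2H6O
Empirical-formula mass = 46.07 g/mol; 46 ÷ 46.07 ≈ 1, so the molecular formula is C2H6O.

C2H6O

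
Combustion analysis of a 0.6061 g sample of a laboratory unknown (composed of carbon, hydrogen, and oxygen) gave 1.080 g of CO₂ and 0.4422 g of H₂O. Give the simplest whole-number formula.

mol C = 1.080 g CO₂ ÷ 44.009 g/mol = 0.024540 mol
mol H = 2 × 0.4422 g H₂O ÷ 18.015 g/mol = 0.049092 mol
mass O = 0.6061 − (0.29476 + 0.049485) = 0.26186 g → mol O = 0.26186 ÷ 15.999 = 0.016367 mol
Divide by the smallest (0.016367 mol): C 1.499, H 2.999, O 1.000
Multiplying each by 2 gives whole numbers: C 3.00, H 6.00, O 2.00

C3H6O2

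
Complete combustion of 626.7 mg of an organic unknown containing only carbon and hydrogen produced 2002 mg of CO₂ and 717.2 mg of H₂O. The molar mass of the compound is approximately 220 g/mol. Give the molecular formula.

C16H28

mol C = 2.002 g CO₂ ÷ 44.009 g/mol = 0.045491 mol
mol H = 2 × 0.7172 g H₂O ÷ 18.015 g/mol = 0.079623 mol
Divide by the smallest (0.045491 mol): C 1.000, H 1.750
Multiplying each by 4 gives whole numbers: C 4.00, H 7.00
Empirical formula: C4H7
Empirical-formula mass = 55.10 g/mol; 220 ÷ 55.10 ≈ 4, so the molecular formula is C16H28.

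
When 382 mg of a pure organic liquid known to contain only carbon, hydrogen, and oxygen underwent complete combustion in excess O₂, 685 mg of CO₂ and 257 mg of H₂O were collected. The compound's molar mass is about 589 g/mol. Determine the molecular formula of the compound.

mol C = 0.685 g CO₂ ÷ 44.009 g/mol = 0.01556 mol
mol H = 2 × 0.257 g H₂O ÷ 18.015 g/mol = 0.02853 mol
mass O = 0.382 − (0.1870 + 0.02876) = 0.1663 g → mol O = 0.1663 ÷ 15.999 = 0.01039 mol
Divide by the smallest (0.01039 mol): C 1.498, H 2.745, O 1.000
Multiplying each by 4 gives whole numbers: C 5.99, H 10.98, O 4.00
Empirical formula: C6H11O4
Empirical-formula mass = 147.15 g/mol; 589 ÷ 147.15 ≈ 4, so the molecular formula is C24H44O16.

C24H44O16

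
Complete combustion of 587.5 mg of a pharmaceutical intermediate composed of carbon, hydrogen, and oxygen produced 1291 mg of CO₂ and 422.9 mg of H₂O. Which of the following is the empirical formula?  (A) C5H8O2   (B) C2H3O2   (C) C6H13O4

mol C = 1.291 g CO₂ ÷ 44.009 g/mol = 0.029335 mol
mol H = 2 × 0.4229 g H₂O ÷ 18.015 g/mol = 0.046950 mol
mass O = 0.5875 − (0.35234 + 0.047325) = 0.18783 g → mol O = 0.18783 ÷ 15.999 = 0.011740 mol
Divide by the smallest (0.011740 mol): C 2.499, H 3.999, O 1.000
Multiplying each by 2 gives whole numbers: C 5.00, H 8.00, O 2.00

(A) C5H8O2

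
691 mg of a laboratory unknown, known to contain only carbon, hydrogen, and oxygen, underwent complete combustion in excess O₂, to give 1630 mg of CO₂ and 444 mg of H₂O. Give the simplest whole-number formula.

mol C = 1.63 g CO₂ ÷ 44.009 g/mol = 0.03704 mol
mol H = 2 × 0.444 g H₂O ÷ 18.015 g/mol = 0.04929 mol
mass O = 0.691 − (0.4449 + 0.04969) = 0.1965 g → mol O = 0.1965 ÷ 15.999 = 0.01228 mol
Divide by the smallest (0.01228 mol): C 3.016, H 4.014, O 1.000

C3H4O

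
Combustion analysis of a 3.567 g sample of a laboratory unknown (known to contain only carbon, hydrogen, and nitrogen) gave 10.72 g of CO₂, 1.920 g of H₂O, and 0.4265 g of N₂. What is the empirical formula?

mol C = 10.72 g CO₂ ÷ 44.009 g/mol = 0.24359 mol
mol H = 2 × 1.920 g H₂O ÷ 18.015 g/mol = 0.21316 mol
mol N = 2 × 0.4265 g N₂ ÷ 28.014 g/mol = 0.030449 mol
Divide by the smallest (0.030449 mol): C 8.000, H 7.000, N 1.000

C8H7N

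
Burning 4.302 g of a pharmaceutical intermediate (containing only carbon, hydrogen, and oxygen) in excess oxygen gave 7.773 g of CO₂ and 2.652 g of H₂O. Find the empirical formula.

mol C = 7.773 g CO₂ ÷ 44.009 g/mol = 0.17662 mol
mol H = 2 × 2.652 g H₂O ÷ 18.015 g/mol = 0.29442 mol
mass O = 4.302 − (2.1214 + 0.29678) = 1.8838 g → mol O = 1.8838 ÷ 15.999 = 0.11775 mol
Divide by the smallest (0.11775 mol): C 1.500, H 2.500, O 1.000
Multiplying each by 2 gives whole numbers: C 3.00, H 5.00, O 2.00

C3H5O2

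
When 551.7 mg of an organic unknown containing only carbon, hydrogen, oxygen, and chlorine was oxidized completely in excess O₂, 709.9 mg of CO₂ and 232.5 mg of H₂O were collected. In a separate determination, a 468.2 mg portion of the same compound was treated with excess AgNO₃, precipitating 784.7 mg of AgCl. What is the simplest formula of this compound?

mol C = 0.7099 g CO₂ ÷ 44.009 g/mol = 0.016131 mol
mol H = 2 × 0.2325 g H₂O ÷ 18.015 g/mol = 0.025812 mol
From the AgCl data: mol Cl per gram of compound = (0.7847 ÷ 143.318) ÷ 0.4682 = 0.011694 mol/g, so in the 0.5517 g combustion sample mol Cl = 0.0064517 mol
mass O = 0.5517 − (0.19375 + 0.026018 + 0.22871) = 0.10322 g → mol O = 0.10322 ÷ 15.999 = 0.0064518 mol
Divide by the smallest (0.0064517 mol): C 2.500, H 4.001, Cl 1.000, O 1.000
Multiplying each by 2 gives whole numbers: C 5.00, H 8.00, Cl 2.00, O 2.00

C5H8Cl2O2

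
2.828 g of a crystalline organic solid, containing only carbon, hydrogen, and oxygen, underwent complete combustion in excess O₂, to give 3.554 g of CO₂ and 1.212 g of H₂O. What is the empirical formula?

C3H5O4

mol C = 3.554 g CO₂ ÷ 44.009 g/mol = 0.080756 mol
mol H = 2 × 1.212 g H₂O ÷ 18.015 g/mol = 0.13455 mol
mass O = 2.828 − (0.96996 + 0.13563) = 1.7224 g → mol O = 1.7224 ÷ 15.999 = 0.10766 mol
Divide by the smallest (0.080756 mol): C 1.000, H 1.666, O 1.333
Multiplying each by 3 gives whole numbers: C 3.00, H 5.00, O 4.00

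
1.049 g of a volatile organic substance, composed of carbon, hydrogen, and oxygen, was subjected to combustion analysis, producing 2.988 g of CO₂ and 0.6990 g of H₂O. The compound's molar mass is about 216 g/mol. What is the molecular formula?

mol C = 2.988 g CO₂ ÷ 44.009 g/mol = 0.067895 mol
mol H = 2 × 0.6990 g H₂O ÷ 18.015 g/mol = 0.077602 mol
mass O = 1.049 − (0.81549 + 0.078223) = 0.15529 g → mol O = 0.15529 ÷ 15.999 = 0.0097061 mol
Divide by the smallest (0.0097061 mol): C 6.995, H 7.995, O 1.000
Empirical formula: C7H8O
Empirical-formula mass = 108.14 g/mol; 216 ÷ 108.14 ≈ 2, so the molecular formula is C14H16O2.

C14H16O2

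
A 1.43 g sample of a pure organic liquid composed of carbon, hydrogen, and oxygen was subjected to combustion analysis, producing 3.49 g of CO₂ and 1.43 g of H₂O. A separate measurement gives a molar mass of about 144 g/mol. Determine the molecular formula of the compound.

mol C = 3.49 g CO₂ ÷ 44.009 g/mol = 0.07930 mol
mol H = 2 × 1.43 g H₂O ÷ 18.015 g/mol = 0.1588 mol
mass O = 1.43 − (0.9525 + 0.1600) = 0.3175 g → mol O = 0.3175 ÷ 15.999 = 0.01984 mol
Divide by the smallest (0.01984 mol): C 3.996, H 8.000, O 1.000
Empirical formula: C4H8O
Empirical-formula mass = 72.11 g/mol; 144 ÷ 72.11 ≈ 2, so the molecular formula is C8H16O2.

C8H16O2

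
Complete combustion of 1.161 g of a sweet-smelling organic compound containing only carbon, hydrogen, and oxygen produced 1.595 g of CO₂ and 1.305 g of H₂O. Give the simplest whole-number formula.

CH4O

mol C = 1.595 g CO₂ ÷ 44.009 g/mol = 0.036243 mol
mol H = 2 × 1.305 g H₂O ÷ 18.015 g/mol = 0.14488 mol
mass O = 1.161 − (0.43531 + 0.14604) = 0.57965 g → mol O = 0.57965 ÷ 15.999 = 0.036231 mol
Divide by the smallest (0.036231 mol): C 1.000, H 3.999, O 1.000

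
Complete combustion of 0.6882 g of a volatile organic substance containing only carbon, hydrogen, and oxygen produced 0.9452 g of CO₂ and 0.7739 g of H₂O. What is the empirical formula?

mol C = 0.9452 g CO₂ ÷ 44.009 g/mol = 0.021477 mol
mol H = 2 × 0.7739 g H₂O ÷ 18.015 g/mol = 0.085917 mol
mass O = 0.6882 − (0.25797 + 0.086605) = 0.34363 g → mol O = 0.34363 ÷ 15.999 = 0.021478 mol
Divide by the smallest (0.021477 mol): C 1.000, H 4.000, O 1.000

CH4O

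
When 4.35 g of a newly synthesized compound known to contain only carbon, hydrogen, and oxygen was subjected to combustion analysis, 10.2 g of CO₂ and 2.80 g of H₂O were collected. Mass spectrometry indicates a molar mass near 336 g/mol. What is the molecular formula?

C18H24O6

mol C = 10.2 g CO₂ ÷ 44.009 g/mol = 0.2318 mol
mol H = 2 × 2.80 g H₂O ÷ 18.015 g/mol = 0.3109 mol
mass O = 4.35 − (2.784 + 0.3133) = 1.253 g → mol O = 1.253 ÷ 15.999 = 0.07831 mol
Divide by the smallest (0.07831 mol): C 2.960, H 3.970, O 1.000
Empirical formula: C3H4O
Empirical-formula mass = 56.06 g/mol; 336 ÷ 56.06 ≈ 6, so the molecular formula is C18H24O6.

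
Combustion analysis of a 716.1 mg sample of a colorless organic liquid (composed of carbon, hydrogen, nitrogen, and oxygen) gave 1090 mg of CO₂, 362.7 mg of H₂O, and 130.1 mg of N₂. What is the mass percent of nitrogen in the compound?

mol C = 1.090 g CO₂ ÷ 44.009 g/mol = 0.024768 mol
mol H = 2 × 0.3627 g H₂O ÷ 18.015 g/mol = 0.040266 mol
mol N = 2 × 0.1301 g N₂ ÷ 28.014 g/mol = 0.0092882 mol
mass O = 0.7161 − (0.29748 + 0.040589 + 0.13010) = 0.24793 g → mol O = 0.24793 ÷ 15.999 = 0.015496 mol
mass % N = 0.13010 g ÷ 0.7161 g × 100%

18.17%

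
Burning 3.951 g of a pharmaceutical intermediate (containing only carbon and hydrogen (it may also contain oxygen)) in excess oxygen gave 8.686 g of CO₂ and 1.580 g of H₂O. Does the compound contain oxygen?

mol C = 8.686 g CO₂ ÷ 44.009 g/mol = 0.19737 mol
mol H = 2 × 1.580 g H₂O ÷ 18.015 g/mol = 0.17541 mol
C and H account for only 2.5474 g of the 3.951 g sample; the remaining 1.4036 g must be oxygen.

yes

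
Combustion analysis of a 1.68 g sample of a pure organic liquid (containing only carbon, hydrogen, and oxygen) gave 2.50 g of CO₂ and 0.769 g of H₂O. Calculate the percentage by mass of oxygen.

mol C = 2.50 g CO₂ ÷ 44.009 g/mol = 0.05681 mol
mol H = 2 × 0.769 g H₂O ÷ 18.015 g/mol = 0.08537 mol
mass O = 1.68 − (0.6823 + 0.08606) = 0.9116 g → mol O = 0.9116 ÷ 15.999 = 0.05698 mol
mass % O = 0.9116 g ÷ 1.68 g × 100%

54.3%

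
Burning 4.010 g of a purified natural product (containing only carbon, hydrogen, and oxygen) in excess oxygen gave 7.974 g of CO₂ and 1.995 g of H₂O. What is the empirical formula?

C9H11O5

mol C = 7.974 g CO₂ ÷ 44.009 g/mol = 0.18119 mol
mol H = 2 × 1.995 g H₂O ÷ 18.015 g/mol = 0.22148 mol
mass O = 4.010 − (2.1763 + 0.22325) = 1.6105 g → mol O = 1.6105 ÷ 15.999 = 0.10066 mol
Divide by the smallest (0.10066 mol): C 1.800, H 2.200, O 1.000
Multiplying each by 5 gives whole numbers: C 9.00, H 11.00, O 5.00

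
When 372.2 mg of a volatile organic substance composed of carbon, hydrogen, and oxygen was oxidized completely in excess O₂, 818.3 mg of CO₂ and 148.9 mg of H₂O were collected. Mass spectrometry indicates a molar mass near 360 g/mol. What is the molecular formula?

C18H16O8

mol C = 0.8183 g CO₂ ÷ 44.009 g/mol = 0.018594 mol
mol H = 2 × 0.1489 g H₂O ÷ 18.015 g/mol = 0.016531 mol
mass O = 0.3722 − (0.22333 + 0.016663) = 0.13221 g → mol O = 0.13221 ÷ 15.999 = 0.0082634 mol
Divide by the smallest (0.0082634 mol): C 2.250, H 2.000, O 1.000
Multiplying each by 4 gives whole numbers: C 9.00, H 8.00, O 4.00
Empirical formula: C9H8O4
Empirical-formula mass = 180.16 g/mol; 360 ÷ 180.16 ≈ 2, so the molecular formula is C18H16O8.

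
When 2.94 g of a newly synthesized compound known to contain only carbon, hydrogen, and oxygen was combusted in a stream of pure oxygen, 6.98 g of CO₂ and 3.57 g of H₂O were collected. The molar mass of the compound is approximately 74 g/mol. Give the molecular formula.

C4H10O

mol C = 6.98 g CO₂ ÷ 44.009 g/mol = 0.1586 mol
mol H = 2 × 3.57 g H₂O ÷ 18.015 g/mol = 0.3963 mol
mass O = 2.94 − (1.905 + 0.3995) = 0.6355 g → mol O = 0.6355 ÷ 15.999 = 0.03972 mol
Divide by the smallest (0.03972 mol): C 3.993, H 9.978, O 1.000
Empirical formula: C4H10O
Empirical-formula mass = 74.12 g/mol; 74 ÷ 74.12 ≈ 1, so the molecular formula is C4H10O.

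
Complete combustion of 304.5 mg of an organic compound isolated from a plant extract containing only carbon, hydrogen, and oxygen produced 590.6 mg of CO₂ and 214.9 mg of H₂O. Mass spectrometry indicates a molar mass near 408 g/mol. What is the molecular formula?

mol C = 0.5906 g CO₂ ÷ 44.009 g/mol = 0.013420 mol
mol H = 2 × 0.2149 g H₂O ÷ 18.015 g/mol = 0.023858 mol
mass O = 0.3045 − (0.16119 + 0.024049) = 0.11926 g → mol O = 0.11926 ÷ 15.999 = 0.0074545 mol
Divide by the smallest (0.0074545 mol): C 1.800, H 3.200, O 1.000
Multiplying each by 5 gives whole numbers: C 9.00, H 16.00, O 5.00
Empirical formula: C9H16O5
Empirical-formula mass = 204.22 g/mol; 408 ÷ 204.22 ≈ 2, so the molecular formula is C18H32O10.

C18H32O10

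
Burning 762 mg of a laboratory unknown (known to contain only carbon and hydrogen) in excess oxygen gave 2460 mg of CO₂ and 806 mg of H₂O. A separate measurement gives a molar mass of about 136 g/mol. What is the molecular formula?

C10H16

mol C = 2.46 g CO₂ ÷ 44.009 g/mol = 0.05590 mol
mol H = 2 × 0.806 g H₂O ÷ 18.015 g/mol = 0.08948 mol
Divide by the smallest (0.05590 mol): C 1.000, H 1.601
Multiplying each by 5 gives whole numbers: C 5.00, H 8.00
Empirical formula: C5H8
Empirical-formula mass = 68.12 g/mol; 136 ÷ 68.12 ≈ 2, so the molecular formula is C10H16.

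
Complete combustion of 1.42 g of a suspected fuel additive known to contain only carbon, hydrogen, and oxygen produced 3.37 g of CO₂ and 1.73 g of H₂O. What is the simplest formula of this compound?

mol C = 3.37 g CO₂ ÷ 44.009 g/mol = 0.07658 mol
mol H = 2 × 1.73 g H₂O ÷ 18.015 g/mol = 0.1921 mol
mass O = 1.42 − (0.9197 + 0.1936) = 0.3067 g → mol O = 0.3067 ÷ 15.999 = 0.01917 mol
Divide by the smallest (0.01917 mol): C 3.995, H 10.020, O 1.000

C4H10O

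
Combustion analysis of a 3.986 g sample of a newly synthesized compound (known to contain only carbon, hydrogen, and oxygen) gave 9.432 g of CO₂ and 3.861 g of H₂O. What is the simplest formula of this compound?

mol C = 9.432 g CO₂ ÷ 44.009 g/mol = 0.21432 mol
mol H = 2 × 3.861 g H₂O ÷ 18.015 g/mol = 0.42864 mol
mass O = 3.986 − (2.5742 + 0.43207) = 0.97973 g → mol O = 0.97973 ÷ 15.999 = 0.061237 mol
Divide by the smallest (0.061237 mol): C 3.500, H 7.000, O 1.000
Multiplying each by 2 gives whole numbers: C 7.00, H 14.00, O 2.00

C7H14O2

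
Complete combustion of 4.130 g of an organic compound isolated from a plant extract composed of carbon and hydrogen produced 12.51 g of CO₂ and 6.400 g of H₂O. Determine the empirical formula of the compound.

C2H5

mol C = 12.51 g CO₂ ÷ 44.009 g/mol = 0.28426 mol
mol H = 2 × 6.400 g H₂O ÷ 18.015 g/mol = 0.71052 mol
Divide by the smallest (0.28426 mol): C 1.000, H 2.500
Multiplying each by 2 gives whole numbers: C 2.00, H 5.00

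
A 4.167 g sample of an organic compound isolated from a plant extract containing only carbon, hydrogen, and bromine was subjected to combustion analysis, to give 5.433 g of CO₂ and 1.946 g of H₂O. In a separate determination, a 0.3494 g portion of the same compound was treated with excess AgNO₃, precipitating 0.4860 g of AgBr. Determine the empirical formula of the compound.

mol C = 5.433 g CO₂ ÷ 44.009 g/mol = 0.12345 mol
mol H = 2 × 1.946 g H₂O ÷ 18.015 g/mol = 0.21604 mol
From the AgBr data: mol Br per gram of compound = (0.4860 ÷ 187.772) ÷ 0.3494 = 0.0074077 mol/g, so in the 4.167 g combustion sample mol Br = 0.030868 mol
Divide by the smallest (0.030868 mol): C 3.999, H 6.999, Br 1.000

C4H7Br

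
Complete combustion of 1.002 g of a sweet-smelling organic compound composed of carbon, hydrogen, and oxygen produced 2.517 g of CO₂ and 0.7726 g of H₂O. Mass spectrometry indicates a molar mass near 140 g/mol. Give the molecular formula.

mol C = 2.517 g CO₂ ÷ 44.009 g/mol = 0.057193 mol
mol H = 2 × 0.7726 g H₂O ÷ 18.015 g/mol = 0.085773 mol
mass O = 1.002 − (0.68694 + 0.086459) = 0.22860 g → mol O = 0.22860 ÷ 15.999 = 0.014288 mol
Divide by the smallest (0.014288 mol): C 4.003, H 6.003, O 1.000
Empirical formula: C4H6O
Empirical-formula mass = 70.09 g/mol; 140 ÷ 70.09 ≈ 2, so the molecular formula is C8H12O2.

C8H12O2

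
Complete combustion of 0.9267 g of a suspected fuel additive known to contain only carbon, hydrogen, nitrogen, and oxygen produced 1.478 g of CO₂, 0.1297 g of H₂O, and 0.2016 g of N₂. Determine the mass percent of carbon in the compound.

mol C = 1.478 g CO₂ ÷ 44.009 g/mol = 0.033584 mol
mol H = 2 × 0.1297 g H₂O ÷ 18.015 g/mol = 0.014399 mol
mol N = 2 × 0.2016 g N₂ ÷ 28.014 g/mol = 0.014393 mol
mass O = 0.9267 − (0.40338 + 0.014514 + 0.20160) = 0.30721 g → mol O = 0.30721 ÷ 15.999 = 0.019202 mol
mass % C = 0.40338 g ÷ 0.9267 g × 100%

43.53%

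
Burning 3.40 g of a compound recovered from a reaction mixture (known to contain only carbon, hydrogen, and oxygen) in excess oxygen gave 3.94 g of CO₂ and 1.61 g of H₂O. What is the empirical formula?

C2H4O3

mol C = 3.94 g CO₂ ÷ 44.009 g/mol = 0.08953 mol
mol H = 2 × 1.61 g H₂O ÷ 18.015 g/mol = 0.1787 mol
mass O = 3.40 − (1.075 + 0.1802) = 2.145 g → mol O = 2.145 ÷ 15.999 = 0.1340 mol
Divide by the smallest (0.08953 mol): C 1.000, H 1.996, O 1.497
Multiplying each by 2 gives whole numbers: C 2.00, H 3.99, O 2.99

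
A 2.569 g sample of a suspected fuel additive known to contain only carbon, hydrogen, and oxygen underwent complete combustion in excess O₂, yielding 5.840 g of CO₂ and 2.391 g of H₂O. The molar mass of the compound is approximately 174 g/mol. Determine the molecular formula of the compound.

mol C = 5.840 g CO₂ ÷ 44.009 g/mol = 0.13270 mol
mol H = 2 × 2.391 g H₂O ÷ 18.015 g/mol = 0.26545 mol
mass O = 2.569 − (1.5939 + 0.26757) = 0.70757 g → mol O = 0.70757 ÷ 15.999 = 0.044226 mol
Divide by the smallest (0.044226 mol): C 3.001, H 6.002, O 1.000
Empirical formula: C3H6O
Empirical-formula mass = 58.08 g/mol; 174 ÷ 58.08 ≈ 3, so the molecular formula is C9H18O3.

C9H18O3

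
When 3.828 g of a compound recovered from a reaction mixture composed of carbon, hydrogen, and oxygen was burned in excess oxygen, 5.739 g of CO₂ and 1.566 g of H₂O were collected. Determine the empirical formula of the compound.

mol C = 5.739 g CO₂ ÷ 44.009 g/mol = 0.13041 mol
mol H = 2 × 1.566 g H₂O ÷ 18.015 g/mol = 0.17386 mol
mass O = 3.828 − (1.5663 + 0.17525) = 2.0865 g → mol O = 2.0865 ÷ 15.999 = 0.13041 mol
Divide by the smallest (0.13041 mol): C 1.000, H 1.333, O 1.000
Multiplying each by 3 gives whole numbers: C 3.00, H 4.00, O 3.00

C3H4O3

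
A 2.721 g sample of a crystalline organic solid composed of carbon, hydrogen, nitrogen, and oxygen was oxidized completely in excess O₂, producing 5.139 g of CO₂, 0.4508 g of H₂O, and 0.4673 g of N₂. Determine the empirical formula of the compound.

mol C = 5.139 g CO₂ ÷ 44.009 g/mol = 0.11677 mol
mol H = 2 × 0.4508 g H₂O ÷ 18.015 g/mol = 0.050047 mol
mol N = 2 × 0.4673 g N₂ ÷ 28.014 g/mol = 0.033362 mol
mass O = 2.721 − (1.4025 + 0.050448 + 0.46730) = 0.80071 g → mol O = 0.80071 ÷ 15.999 = 0.050047 mol
Divide by the smallest (0.033362 mol): C 3.500, H 1.500, N 1.000, O 1.500
Multiplying each by 2 gives whole numbers: C 7.00, H 3.00, N 2.00, O 3.00

C7H3N2O3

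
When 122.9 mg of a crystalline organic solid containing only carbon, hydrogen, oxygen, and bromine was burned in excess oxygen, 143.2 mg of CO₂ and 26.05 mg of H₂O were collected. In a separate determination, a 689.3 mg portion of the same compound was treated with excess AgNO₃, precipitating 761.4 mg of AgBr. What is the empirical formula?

mol C = 0.1432 g CO₂ ÷ 44.009 g/mol = 0.0032539 mol
mol H = 2 × 0.02605 g H₂O ÷ 18.015 g/mol = 0.0028920 mol
From the AgBr data: mol Br per gram of compound = (0.7614 ÷ 187.772) ÷ 0.6893 = 0.0058827 mol/g, so in the 0.1229 g combustion sample mol Br = 0.00072298 mol
mass O = 0.1229 − (0.039082 + 0.0029152 + 0.057769) = 0.023134 g → mol O = 0.023134 ÷ 15.999 = 0.0014459 mol
Divide by the smallest (0.00072298 mol): C 4.501, H 4.000, Br 1.000, O 2.000
Multiplying each by 2 gives whole numbers: C 9.00, H 8.00, Br 2.00, O 4.00

C9H8Br2O4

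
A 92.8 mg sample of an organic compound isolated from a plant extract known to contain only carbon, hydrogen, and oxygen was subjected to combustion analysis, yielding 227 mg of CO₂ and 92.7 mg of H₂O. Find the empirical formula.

mol C = 0.227 g CO₂ ÷ 44.009 g/mol = 0.005158 mol
mol H = 2 × 0.0927 g H₂O ÷ 18.015 g/mol = 0.01029 mol
mass O = 0.0928 − (0.06195 + 0.01037) = 0.02047 g → mol O = 0.02047 ÷ 15.999 = 0.001280 mol
Divide by the smallest (0.001280 mol): C 4.031, H 8.042, O 1.000

C4H8O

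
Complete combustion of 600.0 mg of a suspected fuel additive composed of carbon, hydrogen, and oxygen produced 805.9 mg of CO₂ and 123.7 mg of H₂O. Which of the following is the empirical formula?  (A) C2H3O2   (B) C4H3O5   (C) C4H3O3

(B) C4H3O5

mol C = 0.8059 g CO₂ ÷ 44.009 g/mol = 0.018312 mol
mol H = 2 × 0.1237 g H₂O ÷ 18.015 g/mol = 0.013733 mol
mass O = 0.6000 − (0.21995 + 0.013843) = 0.36621 g → mol O = 0.36621 ÷ 15.999 = 0.022890 mol
Divide by the smallest (0.013733 mol): C 1.333, H 1.000, O 1.667
Multiplying each by 3 gives whole numbers: C 4.00, H 3.00, O 5.00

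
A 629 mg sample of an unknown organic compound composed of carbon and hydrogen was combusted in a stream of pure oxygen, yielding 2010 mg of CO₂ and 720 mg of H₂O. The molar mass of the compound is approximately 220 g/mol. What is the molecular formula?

C16H28

mol C = 2.01 g CO₂ ÷ 44.009 g/mol = 0.04567 mol
mol H = 2 × 0.720 g H₂O ÷ 18.015 g/mol = 0.07993 mol
Divide by the smallest (0.04567 mol): C 1.000, H 1.750
Multiplying each by 4 gives whole numbers: C 4.00, H 7.00
Empirical formula: C4H7
Empirical-formula mass = 55.10 g/mol; 220 ÷ 55.10 ≈ 4, so the molecular formula is C16H28.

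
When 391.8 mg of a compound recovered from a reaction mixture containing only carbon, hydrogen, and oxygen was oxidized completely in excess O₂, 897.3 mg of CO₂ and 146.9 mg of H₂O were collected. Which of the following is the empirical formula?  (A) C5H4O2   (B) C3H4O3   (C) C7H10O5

mol C = 0.8973 g CO₂ ÷ 44.009 g/mol = 0.020389 mol
mol H = 2 × 0.1469 g H₂O ÷ 18.015 g/mol = 0.016309 mol
mass O = 0.3918 − (0.24489 + 0.016439) = 0.13047 g → mol O = 0.13047 ÷ 15.999 = 0.0081548 mol
Divide by the smallest (0.0081548 mol): C 2.500, H 2.000, O 1.000
Multiplying each by 2 gives whole numbers: C 5.00, H 4.00, O 2.00

(A) C5H4O2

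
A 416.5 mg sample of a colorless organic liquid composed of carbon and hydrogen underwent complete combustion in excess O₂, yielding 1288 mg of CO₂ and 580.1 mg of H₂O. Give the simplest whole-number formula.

C5H11

mol C = 1.288 g CO₂ ÷ 44.009 g/mol = 0.029267 mol
mol H = 2 × 0.5801 g H₂O ÷ 18.015 g/mol = 0.064402 mol
Divide by the smallest (0.029267 mol): C 1.000, H 2.201
Multiplying each by 5 gives whole numbers: C 5.00, H 11.00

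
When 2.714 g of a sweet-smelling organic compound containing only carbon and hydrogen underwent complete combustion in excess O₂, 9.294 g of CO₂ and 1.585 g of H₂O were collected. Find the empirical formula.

C6H5

mol C = 9.294 g CO₂ ÷ 44.009 g/mol = 0.21118 mol
mol H = 2 × 1.585 g H₂O ÷ 18.015 g/mol = 0.17596 mol
Divide by the smallest (0.17596 mol): C 1.200, H 1.000
Multiplying each by 5 gives whole numbers: C 6.00, H 5.00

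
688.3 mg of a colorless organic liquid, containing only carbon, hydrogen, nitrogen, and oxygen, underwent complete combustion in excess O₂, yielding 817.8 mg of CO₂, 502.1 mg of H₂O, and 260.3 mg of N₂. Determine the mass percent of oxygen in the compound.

mol C = 0.8178 g CO₂ ÷ 44.009 g/mol = 0.018583 mol
mol H = 2 × 0.5021 g H₂O ÷ 18.015 g/mol = 0.055742 mol
mol N = 2 × 0.2603 g N₂ ÷ 28.014 g/mol = 0.018584 mol
mass O = 0.6883 − (0.22320 + 0.056188 + 0.26030) = 0.14862 g → mol O = 0.14862 ÷ 15.999 = 0.0092891 mol
mass % O = 0.14862 g ÷ 0.6883 g × 100%

21.59%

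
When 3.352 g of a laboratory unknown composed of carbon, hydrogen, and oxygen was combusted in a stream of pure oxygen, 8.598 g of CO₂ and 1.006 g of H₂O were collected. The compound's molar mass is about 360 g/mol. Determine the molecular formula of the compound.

C21H12O6

mol C = 8.598 g CO₂ ÷ 44.009 g/mol = 0.19537 mol
mol H = 2 × 1.006 g H₂O ÷ 18.015 g/mol = 0.11168 mol
mass O = 3.352 − (2.3466 + 0.11258) = 0.89284 g → mol O = 0.89284 ÷ 15.999 = 0.055806 mol
Divide by the smallest (0.055806 mol): C 3.501, H 2.001, O 1.000
Multiplying each by 2 gives whole numbers: C 7.00, H 4.00, O 2.00
Empirical formula: C7H4O2
Empirical-formula mass = 120.11 g/mol; 360 ÷ 120.11 ≈ 3, so the molecular formula is C21H12O6.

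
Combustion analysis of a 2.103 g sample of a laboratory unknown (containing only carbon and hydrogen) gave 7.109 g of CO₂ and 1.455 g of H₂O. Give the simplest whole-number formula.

CH

mol C = 7.109 g CO₂ ÷ 44.009 g/mol = 0.16154 mol
mol H = 2 × 1.455 g H₂O ÷ 18.015 g/mol = 0.16153 mol
Divide by the smallest (0.16153 mol): C 1.000, H 1.000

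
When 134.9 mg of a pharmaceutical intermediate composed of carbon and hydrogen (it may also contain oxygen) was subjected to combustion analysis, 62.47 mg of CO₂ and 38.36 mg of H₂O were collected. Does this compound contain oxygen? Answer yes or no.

mol C = 0.06247 g CO₂ ÷ 44.009 g/mol = 0.0014195 mol
mol H = 2 × 0.03836 g H₂O ÷ 18.015 g/mol = 0.0042587 mol
C and H account for only 0.021342 g of the 0.1349 g sample; the remaining 0.11356 g must be oxygen.

yes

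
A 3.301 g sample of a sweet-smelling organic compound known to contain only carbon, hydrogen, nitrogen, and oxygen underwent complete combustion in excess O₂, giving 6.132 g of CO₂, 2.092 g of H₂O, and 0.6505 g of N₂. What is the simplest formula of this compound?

C3H5NO

mol C = 6.132 g CO₂ ÷ 44.009 g/mol = 0.13934 mol
mol H = 2 × 2.092 g H₂O ÷ 18.015 g/mol = 0.23225 mol
mol N = 2 × 0.6505 g N₂ ÷ 28.014 g/mol = 0.046441 mol
mass O = 3.301 − (1.6736 + 0.23411 + 0.65050) = 0.74284 g → mol O = 0.74284 ÷ 15.999 = 0.046430 mol
Divide by the smallest (0.046430 mol): C 3.001, H 5.002, N 1.000, O 1.000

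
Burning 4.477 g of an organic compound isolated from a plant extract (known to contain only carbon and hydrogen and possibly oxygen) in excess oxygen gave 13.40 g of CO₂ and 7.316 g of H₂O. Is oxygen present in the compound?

mol C = 13.40 g CO₂ ÷ 44.009 g/mol = 0.30448 mol
mol H = 2 × 7.316 g H₂O ÷ 18.015 g/mol = 0.81221 mol
C and H together account for 4.4759 g — essentially the entire 4.477 g sample — so the compound contains no oxygen.

no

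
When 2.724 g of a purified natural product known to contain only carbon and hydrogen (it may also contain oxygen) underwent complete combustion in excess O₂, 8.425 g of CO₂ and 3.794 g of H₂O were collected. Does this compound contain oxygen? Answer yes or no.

mol C = 8.425 g CO₂ ÷ 44.009 g/mol = 0.19144 mol
mol H = 2 × 3.794 g H₂O ÷ 18.015 g/mol = 0.42120 mol
C and H together account for 2.7239 g — essentially the entire 2.724 g sample — so the compound contains no oxygen.

no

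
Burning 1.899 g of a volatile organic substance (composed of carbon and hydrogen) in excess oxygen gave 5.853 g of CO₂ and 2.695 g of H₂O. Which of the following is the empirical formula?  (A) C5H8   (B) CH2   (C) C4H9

(C) C4H9

mol C = 5.853 g CO₂ ÷ 44.009 g/mol = 0.13300 mol
mol H = 2 × 2.695 g H₂O ÷ 18.015 g/mol = 0.29920 mol
Divide by the smallest (0.13300 mol): C 1.000, H 2.250
Multiplying each by 4 gives whole numbers: C 4.00, H 9.00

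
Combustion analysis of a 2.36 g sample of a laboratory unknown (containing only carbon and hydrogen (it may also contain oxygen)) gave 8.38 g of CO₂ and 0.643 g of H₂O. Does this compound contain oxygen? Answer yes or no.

no

mol C = 8.38 g CO₂ ÷ 44.009 g/mol = 0.1904 mol
mol H = 2 × 0.643 g H₂O ÷ 18.015 g/mol = 0.07138 mol
C and H together account for 2.359 g — essentially the entire 2.36 g sample — so the compound contains no oxygen.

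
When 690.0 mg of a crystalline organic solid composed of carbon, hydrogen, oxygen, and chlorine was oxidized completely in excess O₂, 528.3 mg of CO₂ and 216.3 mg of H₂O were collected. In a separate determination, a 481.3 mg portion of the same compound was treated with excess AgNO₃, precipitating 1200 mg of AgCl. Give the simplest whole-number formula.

mol C = 0.5283 g CO₂ ÷ 44.009 g/mol = 0.012004 mol
mol H = 2 × 0.2163 g H₂O ÷ 18.015 g/mol = 0.024013 mol
From the AgCl data: mol Cl per gram of compound = (1.200 ÷ 143.318) ÷ 0.4813 = 0.017397 mol/g, so in the 0.6900 g combustion sample mol Cl = 0.012004 mol
mass O = 0.6900 − (0.14418 + 0.024205 + 0.42553) = 0.096080 g → mol O = 0.096080 ÷ 15.999 = 0.0060054 mol
Divide by the smallest (0.0060054 mol): C 1.999, H 3.999, Cl 1.999, O 1.000

C2H4Cl2O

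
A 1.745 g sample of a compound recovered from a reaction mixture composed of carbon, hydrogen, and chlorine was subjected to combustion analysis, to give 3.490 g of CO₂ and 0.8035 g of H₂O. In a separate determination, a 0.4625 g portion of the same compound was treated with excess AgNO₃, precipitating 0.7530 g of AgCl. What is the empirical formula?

C8H9Cl2

mol C = 3.490 g CO₂ ÷ 44.009 g/mol = 0.079302 mol
mol H = 2 × 0.8035 g H₂O ÷ 18.015 g/mol = 0.089203 mol
From the AgCl data: mol Cl per gram of compound = (0.7530 ÷ 143.318) ÷ 0.4625 = 0.011360 mol/g, so in the 1.745 g combustion sample mol Cl = 0.019823 mol
Divide by the smallest (0.019823 mol): C 4.000, H 4.500, Cl 1.000
Multiplying each by 2 gives whole numbers: C 8.00, H 9.00, Cl 2.00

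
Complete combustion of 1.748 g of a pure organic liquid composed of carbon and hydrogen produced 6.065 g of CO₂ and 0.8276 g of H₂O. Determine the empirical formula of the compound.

C3H2

mol C = 6.065 g CO₂ ÷ 44.009 g/mol = 0.13781 mol
mol H = 2 × 0.8276 g H₂O ÷ 18.015 g/mol = 0.091879 mol
Divide by the smallest (0.091879 mol): C 1.500, H 1.000
Multiplying each by 2 gives whole numbers: C 3.00, H 2.00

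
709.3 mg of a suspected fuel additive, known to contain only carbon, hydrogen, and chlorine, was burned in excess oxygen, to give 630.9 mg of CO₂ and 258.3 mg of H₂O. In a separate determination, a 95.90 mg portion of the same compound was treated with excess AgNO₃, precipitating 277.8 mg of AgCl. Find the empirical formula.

mol C = 0.6309 g CO₂ ÷ 44.009 g/mol = 0.014336 mol
mol H = 2 × 0.2583 g H₂O ÷ 18.015 g/mol = 0.028676 mol
From the AgCl data: mol Cl per gram of compound = (0.2778 ÷ 143.318) ÷ 0.09590 = 0.020212 mol/g, so in the 0.7093 g combustion sample mol Cl = 0.014336 mol
Divide by the smallest (0.014336 mol): C 1.000, H 2.000, Cl 1.000

CH2Cl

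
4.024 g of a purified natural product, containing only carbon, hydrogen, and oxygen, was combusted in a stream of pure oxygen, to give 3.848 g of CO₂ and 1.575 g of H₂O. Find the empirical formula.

CH2O2

mol C = 3.848 g CO₂ ÷ 44.009 g/mol = 0.087437 mol
mol H = 2 × 1.575 g H₂O ÷ 18.015 g/mol = 0.17485 mol
mass O = 4.024 − (1.0502 + 0.17625) = 2.7975 g → mol O = 2.7975 ÷ 15.999 = 0.17486 mol
Divide by the smallest (0.087437 mol): C 1.000, H 2.000, O 2.000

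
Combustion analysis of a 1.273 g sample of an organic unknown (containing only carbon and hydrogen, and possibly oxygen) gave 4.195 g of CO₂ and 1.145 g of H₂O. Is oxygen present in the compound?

no

mol C = 4.195 g CO₂ ÷ 44.009 g/mol = 0.095321 mol
mol H = 2 × 1.145 g H₂O ÷ 18.015 g/mol = 0.12712 mol
C and H together account for 1.2730 g — essentially the entire 1.273 g sample — so the compound contains no oxygen.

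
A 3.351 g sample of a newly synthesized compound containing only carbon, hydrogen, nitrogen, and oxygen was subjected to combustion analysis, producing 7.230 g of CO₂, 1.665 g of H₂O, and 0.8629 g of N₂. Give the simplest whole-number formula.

C8H9N3O

mol C = 7.230 g CO₂ ÷ 44.009 g/mol = 0.16428 mol
mol H = 2 × 1.665 g H₂O ÷ 18.015 g/mol = 0.18485 mol
mol N = 2 × 0.8629 g N₂ ÷ 28.014 g/mol = 0.061605 mol
mass O = 3.351 − (1.9732 + 0.18632 + 0.86290) = 0.32855 g → mol O = 0.32855 ÷ 15.999 = 0.020536 mol
Divide by the smallest (0.020536 mol): C 8.000, H 9.001, N 3.000, O 1.000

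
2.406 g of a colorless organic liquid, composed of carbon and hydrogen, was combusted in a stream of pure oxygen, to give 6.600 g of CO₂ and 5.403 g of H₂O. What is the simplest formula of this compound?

CH4

mol C = 6.600 g CO₂ ÷ 44.009 g/mol = 0.14997 mol
mol H = 2 × 5.403 g H₂O ÷ 18.015 g/mol = 0.59983 mol
Divide by the smallest (0.14997 mol): C 1.000, H 4.000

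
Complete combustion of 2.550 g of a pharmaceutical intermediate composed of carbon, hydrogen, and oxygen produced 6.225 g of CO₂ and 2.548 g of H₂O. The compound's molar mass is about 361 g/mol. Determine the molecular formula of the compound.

C20H40O5

mol C = 6.225 g CO₂ ÷ 44.009 g/mol = 0.14145 mol
mol H = 2 × 2.548 g H₂O ÷ 18.015 g/mol = 0.28288 mol
mass O = 2.550 − (1.6989 + 0.28514) = 0.56593 g → mol O = 0.56593 ÷ 15.999 = 0.035373 mol
Divide by the smallest (0.035373 mol): C 3.999, H 7.997, O 1.000
Empirical formula: C4H8O
Empirical-formula mass = 72.11 g/mol; 361 ÷ 72.11 ≈ 5, so the molecular formula is C20H40O5.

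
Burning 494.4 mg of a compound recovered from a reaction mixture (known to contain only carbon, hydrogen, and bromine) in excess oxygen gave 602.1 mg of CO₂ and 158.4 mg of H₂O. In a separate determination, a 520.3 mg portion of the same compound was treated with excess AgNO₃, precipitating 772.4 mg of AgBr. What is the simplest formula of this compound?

C7H9Br2

mol C = 0.6021 g CO₂ ÷ 44.009 g/mol = 0.013681 mol
mol H = 2 × 0.1584 g H₂O ÷ 18.015 g/mol = 0.017585 mol
From the AgBr data: mol Br per gram of compound = (0.7724 ÷ 187.772) ÷ 0.5203 = 0.0079060 mol/g, so in the 0.4944 g combustion sample mol Br = 0.0039087 mol
Divide by the smallest (0.0039087 mol): C 3.500, H 4.499, Br 1.000
Multiplying each by 2 gives whole numbers: C 7.00, H 9.00, Br 2.00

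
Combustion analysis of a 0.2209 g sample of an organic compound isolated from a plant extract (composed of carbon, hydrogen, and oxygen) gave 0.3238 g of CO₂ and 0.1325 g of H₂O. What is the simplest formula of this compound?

mol C = 0.3238 g CO₂ ÷ 44.009 g/mol = 0.0073576 mol
mol H = 2 × 0.1325 g H₂O ÷ 18.015 g/mol = 0.014710 mol
mass O = 0.2209 − (0.088372 + 0.014828) = 0.11770 g → mol O = 0.11770 ÷ 15.999 = 0.0073567 mol
Divide by the smallest (0.0073567 mol): C 1.000, H 2.000, O 1.000

CH2O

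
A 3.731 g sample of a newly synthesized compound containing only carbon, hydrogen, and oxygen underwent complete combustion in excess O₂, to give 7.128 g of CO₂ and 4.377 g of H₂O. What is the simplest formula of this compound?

mol C = 7.128 g CO₂ ÷ 44.009 g/mol = 0.16197 mol
mol H = 2 × 4.377 g H₂O ÷ 18.015 g/mol = 0.48593 mol
mass O = 3.731 − (1.9454 + 0.48982) = 1.2958 g → mol O = 1.2958 ÷ 15.999 = 0.080993 mol
Divide by the smallest (0.080993 mol): C 2.000, H 6.000, O 1.000

C2H6O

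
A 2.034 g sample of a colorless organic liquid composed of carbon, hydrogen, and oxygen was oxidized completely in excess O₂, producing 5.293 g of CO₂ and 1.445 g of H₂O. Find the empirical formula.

C9H12O2

mol C = 5.293 g CO₂ ÷ 44.009 g/mol = 0.12027 mol
mol H = 2 × 1.445 g H₂O ÷ 18.015 g/mol = 0.16042 mol
mass O = 2.034 − (1.4446 + 0.16171) = 0.42772 g → mol O = 0.42772 ÷ 15.999 = 0.026734 mol
Divide by the smallest (0.026734 mol): C 4.499, H 6.001, O 1.000
Multiplying each by 2 gives whole numbers: C 9.00, H 12.00, O 2.00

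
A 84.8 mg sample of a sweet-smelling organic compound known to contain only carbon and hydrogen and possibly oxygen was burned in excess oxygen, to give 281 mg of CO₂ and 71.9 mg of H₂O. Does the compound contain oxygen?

no

mol C = 0.281 g CO₂ ÷ 44.009 g/mol = 0.006385 mol
mol H = 2 × 0.0719 g H₂O ÷ 18.015 g/mol = 0.007982 mol
C and H together account for 0.08474 g — essentially the entire 0.0848 g sample — so the compound contains no oxygen.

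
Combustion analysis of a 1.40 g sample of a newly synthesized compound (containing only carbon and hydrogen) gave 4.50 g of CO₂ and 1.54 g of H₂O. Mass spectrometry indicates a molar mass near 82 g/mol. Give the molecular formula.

mol C = 4.50 g CO₂ ÷ 44.009 g/mol = 0.1023 mol
mol H = 2 × 1.54 g H₂O ÷ 18.015 g/mol = 0.1710 mol
Divide by the smallest (0.1023 mol): C 1.000, H 1.672
Multiplying each by 3 gives whole numbers: C 3.00, H 5.02
Empirical formula: C3H5
Empirical-formula mass = 41.07 g/mol; 82 ÷ 41.07 ≈ 2, so the molecular formula is C6H10.

C6H10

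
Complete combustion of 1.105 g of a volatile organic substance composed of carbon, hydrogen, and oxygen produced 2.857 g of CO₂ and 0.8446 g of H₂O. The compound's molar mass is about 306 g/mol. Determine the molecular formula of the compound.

C18H26O4

mol C = 2.857 g CO₂ ÷ 44.009 g/mol = 0.064919 mol
mol H = 2 × 0.8446 g H₂O ÷ 18.015 g/mol = 0.093766 mol
mass O = 1.105 − (0.77974 + 0.094516) = 0.23075 g → mol O = 0.23075 ÷ 15.999 = 0.014423 mol
Divide by the smallest (0.014423 mol): C 4.501, H 6.501, O 1.000
Multiplying each by 2 gives whole numbers: C 9.00, H 13.00, O 2.00
Empirical formula: C9H13O2
Empirical-formula mass = 153.20 g/mol; 306 ÷ 153.20 ≈ 2, so the molecular formula is C18H26O4.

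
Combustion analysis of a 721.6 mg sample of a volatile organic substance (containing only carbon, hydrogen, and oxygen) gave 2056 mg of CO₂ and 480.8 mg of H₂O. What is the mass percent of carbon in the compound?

77.76%

mol C = 2.056 g CO₂ ÷ 44.009 g/mol = 0.046718 mol
mol H = 2 × 0.4808 g H₂O ÷ 18.015 g/mol = 0.053378 mol
mass O = 0.7216 − (0.56113 + 0.053805) = 0.10667 g → mol O = 0.10667 ÷ 15.999 = 0.0066672 mol
mass % C = 0.56113 g ÷ 0.7216 g × 100%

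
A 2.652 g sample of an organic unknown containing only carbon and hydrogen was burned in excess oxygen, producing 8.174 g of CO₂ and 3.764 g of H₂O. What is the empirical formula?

mol C = 8.174 g CO₂ ÷ 44.009 g/mol = 0.18573 mol
mol H = 2 × 3.764 g H₂O ÷ 18.015 g/mol = 0.41787 mol
Divide by the smallest (0.18573 mol): C 1.000, H 2.250
Multiplying each by 4 gives whole numbers: C 4.00, H 9.00

C4H9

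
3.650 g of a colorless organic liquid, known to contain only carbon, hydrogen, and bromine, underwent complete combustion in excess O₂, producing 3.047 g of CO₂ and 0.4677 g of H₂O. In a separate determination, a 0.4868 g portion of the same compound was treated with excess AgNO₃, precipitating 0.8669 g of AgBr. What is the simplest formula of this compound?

mol C = 3.047 g CO₂ ÷ 44.009 g/mol = 0.069236 mol
mol H = 2 × 0.4677 g H₂O ÷ 18.015 g/mol = 0.051923 mol
From the AgBr data: mol Br per gram of compound = (0.8669 ÷ 187.772) ÷ 0.4868 = 0.0094839 mol/g, so in the 3.650 g combustion sample mol Br = 0.034616 mol
Divide by the smallest (0.034616 mol): C 2.000, H 1.500, Br 1.000
Multiplying each by 2 gives whole numbers: C 4.00, H 3.00, Br 2.00

C4H3Br2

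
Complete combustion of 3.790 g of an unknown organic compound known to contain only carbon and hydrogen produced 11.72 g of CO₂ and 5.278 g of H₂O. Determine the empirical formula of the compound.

mol C = 11.72 g CO₂ ÷ 44.009 g/mol = 0.26631 mol
mol H = 2 × 5.278 g H₂O ÷ 18.015 g/mol = 0.58596 mol
Divide by the smallest (0.26631 mol): C 1.000, H 2.200
Multiplying each by 5 gives whole numbers: C 5.00, H 11.00

C5H11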